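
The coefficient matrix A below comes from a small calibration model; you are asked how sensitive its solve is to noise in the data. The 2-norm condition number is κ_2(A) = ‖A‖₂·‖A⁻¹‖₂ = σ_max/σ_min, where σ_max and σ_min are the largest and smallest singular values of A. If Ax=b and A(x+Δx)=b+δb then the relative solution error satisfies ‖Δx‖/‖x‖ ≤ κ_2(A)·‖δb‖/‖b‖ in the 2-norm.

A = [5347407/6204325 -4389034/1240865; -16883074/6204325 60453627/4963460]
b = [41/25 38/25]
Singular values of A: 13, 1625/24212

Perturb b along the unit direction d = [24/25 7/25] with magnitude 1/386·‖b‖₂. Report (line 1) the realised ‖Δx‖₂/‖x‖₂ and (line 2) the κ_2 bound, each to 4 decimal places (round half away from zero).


0.0029
0.5018

σ_max = 13, σ_min = 1625/24212
κ = σ_max/σ_min = 13/(1625/24212) = 193.6960
bound on ‖Δx‖/‖x‖: κ·ε = 193.6960·1/386 = 0.5018
solve Ax = b  →  x = [29.0557 6.6164]
‖b‖₂ = 2.2361 and ‖x‖₂ = 29.7995
Δx = A⁻¹·δb where δb = 1/386·2.2361·d; ‖Δx‖ = 0.0863
dividing the unrounded norms, ‖Δx‖/‖x‖ = 0.0029
realised/bound (from unrounded values) ≈ 0.0058


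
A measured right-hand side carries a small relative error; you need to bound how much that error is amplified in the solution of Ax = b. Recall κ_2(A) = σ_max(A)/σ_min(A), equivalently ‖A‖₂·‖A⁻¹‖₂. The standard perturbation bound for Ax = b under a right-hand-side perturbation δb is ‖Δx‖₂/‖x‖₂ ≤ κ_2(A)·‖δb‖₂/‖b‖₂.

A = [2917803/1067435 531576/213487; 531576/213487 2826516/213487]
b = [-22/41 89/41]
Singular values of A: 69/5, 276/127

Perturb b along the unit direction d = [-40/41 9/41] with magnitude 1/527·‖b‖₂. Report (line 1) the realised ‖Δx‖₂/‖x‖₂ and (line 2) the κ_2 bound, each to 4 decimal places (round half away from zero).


0.0040
0.0120

largest singular value 69/5, smallest 276/127
κ_2(A) = (69/5) / (276/127) = 6.3500
κ_2(A)·‖δb‖/‖b‖ = 0.0120
solve Ax = b  →  x = [-0.4171 0.2424]
‖b‖₂ = 2.2361 and ‖x‖₂ = 0.4824
re-solving with b+δb shifts x by Δx of norm 0.0020
relative error = 0.0040
so the bound overstates the realised error by a factor of ≈ 2.9773 (computed from the unrounded values)


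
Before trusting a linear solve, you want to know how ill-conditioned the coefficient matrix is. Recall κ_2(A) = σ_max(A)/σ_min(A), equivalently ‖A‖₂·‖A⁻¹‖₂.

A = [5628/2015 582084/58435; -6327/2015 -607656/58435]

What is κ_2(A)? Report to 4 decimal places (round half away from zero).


form AᵀA = [71705313/4060225 245538216/4060225; 245538216/4060225 841935312/4060225] with trace 36545625/162409 and determinant 810000/162409
eigenvalues of AᵀA: λ = (tr ± √(tr²−4·det))/2 = 225, 3600/162409
κ = σ_max/σ_min = 15/(60/403) = 100.7500

100.7500


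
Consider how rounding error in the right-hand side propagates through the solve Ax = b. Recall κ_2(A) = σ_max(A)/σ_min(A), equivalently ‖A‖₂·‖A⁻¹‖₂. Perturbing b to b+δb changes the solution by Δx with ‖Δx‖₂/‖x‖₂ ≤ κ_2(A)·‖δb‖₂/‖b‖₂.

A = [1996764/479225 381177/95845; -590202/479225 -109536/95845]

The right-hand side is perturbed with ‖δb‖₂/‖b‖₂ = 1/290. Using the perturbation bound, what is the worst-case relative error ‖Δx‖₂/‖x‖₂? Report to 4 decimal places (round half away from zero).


0.9117

AᵀA = [6936647796/367450561 6606151020/367450561; 6606151020/367450561 6291761625/367450561]; tr = 15729381/436921, det = 8100/436921
solving λ² − 15729381/436921·λ + 8100/436921 = 0 gives λ = 36, 225/436921
so κ_2 = √(36 / (225/436921)) = 264.4000
bound on ‖Δx‖/‖x‖: κ·ε = 264.4000·1/290 = 0.9117


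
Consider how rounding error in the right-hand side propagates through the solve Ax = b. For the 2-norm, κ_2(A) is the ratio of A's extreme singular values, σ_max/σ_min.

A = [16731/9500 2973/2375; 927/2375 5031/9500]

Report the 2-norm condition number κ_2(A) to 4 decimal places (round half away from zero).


11.4000

AᵀA = [469881/144400 21762/9025; 21762/9025 266769/144400]; tr = 14733/2888, det = 18225/92416
char-poly roots: 81/16 and 225/5776
so κ_2 = √((81/16) / (225/5776)) = 11.4000


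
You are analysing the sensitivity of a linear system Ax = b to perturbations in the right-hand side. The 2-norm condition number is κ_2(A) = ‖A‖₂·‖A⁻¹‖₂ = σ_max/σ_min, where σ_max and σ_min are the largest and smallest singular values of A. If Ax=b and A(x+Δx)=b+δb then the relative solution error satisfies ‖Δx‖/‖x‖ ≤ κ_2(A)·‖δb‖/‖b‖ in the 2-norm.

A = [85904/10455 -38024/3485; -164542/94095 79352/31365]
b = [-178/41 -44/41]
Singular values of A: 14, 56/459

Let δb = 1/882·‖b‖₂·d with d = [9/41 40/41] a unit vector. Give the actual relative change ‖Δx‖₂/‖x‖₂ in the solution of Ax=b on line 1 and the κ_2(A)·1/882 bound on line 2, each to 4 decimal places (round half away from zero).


0.0025
0.1301

largest singular value 14, smallest 56/459
κ = σ_max/σ_min = 14/(56/459) = 114.7500
worst-case relative error ≤ 114.7500 × 1/882 = 0.1301
solve Ax = b  →  x = [-13.2857 -9.6071]
2-norm of b is 4.4721; of x, 16.3953
with δb = [0.0011 0.0049], A·Δx = δb → ‖Δx‖ = 0.0416
dividing the unrounded norms, ‖Δx‖/‖x‖ = 0.0025
tightness: 0.0025 against a bound of 0.1301 (unrounded ratio ≈ 0.0195)


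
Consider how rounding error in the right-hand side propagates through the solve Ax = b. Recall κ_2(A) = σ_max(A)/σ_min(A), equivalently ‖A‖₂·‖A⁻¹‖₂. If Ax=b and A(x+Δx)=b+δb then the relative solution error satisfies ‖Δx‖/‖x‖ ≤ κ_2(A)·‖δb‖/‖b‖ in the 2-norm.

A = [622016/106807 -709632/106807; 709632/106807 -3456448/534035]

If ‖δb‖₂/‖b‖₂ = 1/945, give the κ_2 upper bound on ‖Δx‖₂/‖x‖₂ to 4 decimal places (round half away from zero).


0.0269

M = AᵀA = [1058836480/13564489 -5540806656/67822445; -5540806656/67822445 29175353344/339112225]. tr(M)=66166784/403225, det(M)=16777216/403225
eigenvalues of AᵀA: λ = (tr ± √(tr²−4·det))/2 = 4096/25, 4096/16129
σ_max=√(4096/25)=(64/5), σ_min=√(4096/16129)=(64/127) → κ = 25.4000
κ_2(A)·‖δb‖/‖b‖ = 0.0269


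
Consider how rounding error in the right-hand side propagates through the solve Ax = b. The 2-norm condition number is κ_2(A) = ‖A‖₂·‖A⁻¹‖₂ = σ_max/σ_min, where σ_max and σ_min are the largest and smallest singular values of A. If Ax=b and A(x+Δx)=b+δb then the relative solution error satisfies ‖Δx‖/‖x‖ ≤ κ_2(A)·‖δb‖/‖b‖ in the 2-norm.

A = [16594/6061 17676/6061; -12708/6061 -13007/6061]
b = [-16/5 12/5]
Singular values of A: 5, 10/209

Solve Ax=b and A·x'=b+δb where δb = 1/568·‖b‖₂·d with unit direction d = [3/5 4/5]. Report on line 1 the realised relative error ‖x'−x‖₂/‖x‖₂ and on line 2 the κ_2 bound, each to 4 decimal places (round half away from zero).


σ_max = 5, σ_min = 10/209
condition number: 5 ÷ (10/209) = 104.5000
worst-case relative error ≤ 104.5000 × 1/568 = 0.1840
solve Ax = b  →  x = [-0.5517 -0.5793]
‖b‖₂ = 4.0000 and ‖x‖₂ = 0.8000
Δx = A⁻¹·δb where δb = 1/568·4.0000·d; ‖Δx‖ = 0.1472
realised ‖Δx‖/‖x‖ = 0.1840
realised/bound = 1 exactly: the bound is attained for this b and d

0.1840
0.1840


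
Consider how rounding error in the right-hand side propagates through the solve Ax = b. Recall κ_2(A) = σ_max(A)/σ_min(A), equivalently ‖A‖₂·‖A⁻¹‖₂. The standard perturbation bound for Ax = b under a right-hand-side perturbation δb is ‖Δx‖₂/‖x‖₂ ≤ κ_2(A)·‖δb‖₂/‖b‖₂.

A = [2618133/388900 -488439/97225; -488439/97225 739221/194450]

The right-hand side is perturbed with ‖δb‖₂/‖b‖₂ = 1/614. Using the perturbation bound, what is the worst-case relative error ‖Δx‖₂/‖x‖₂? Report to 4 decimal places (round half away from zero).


0.5067

AᵀA = [426871316529/6049728400 -80037079857/1512432100; -80037079857/1512432100 60029532549/1512432100]; tr = 26679577869/241989136, det = 121550625/967956544
solving λ² − 26679577869/241989136·λ + 121550625/967956544 = 0 gives λ = 441/4, 275625/241989136
κ_2(A) = √(λ_max/λ_min) = √((441/4) / (275625/241989136)) = 311.1200
perturbation bound = 311.1200·1/614 = 0.5067


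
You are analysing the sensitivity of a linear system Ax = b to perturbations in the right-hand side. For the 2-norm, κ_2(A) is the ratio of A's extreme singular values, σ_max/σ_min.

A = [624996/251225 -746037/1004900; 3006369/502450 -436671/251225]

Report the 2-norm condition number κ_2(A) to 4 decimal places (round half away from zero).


386.5000

AᵀA = [2509049601/59752900 -365900409/29876450; -365900409/29876450 853840521/239011600]; tr = 435601557/9560464, det = 531441/38241856
char-poly roots: 729/16 and 729/2390116
so κ_2 = √((729/16) / (729/2390116)) = 386.5000


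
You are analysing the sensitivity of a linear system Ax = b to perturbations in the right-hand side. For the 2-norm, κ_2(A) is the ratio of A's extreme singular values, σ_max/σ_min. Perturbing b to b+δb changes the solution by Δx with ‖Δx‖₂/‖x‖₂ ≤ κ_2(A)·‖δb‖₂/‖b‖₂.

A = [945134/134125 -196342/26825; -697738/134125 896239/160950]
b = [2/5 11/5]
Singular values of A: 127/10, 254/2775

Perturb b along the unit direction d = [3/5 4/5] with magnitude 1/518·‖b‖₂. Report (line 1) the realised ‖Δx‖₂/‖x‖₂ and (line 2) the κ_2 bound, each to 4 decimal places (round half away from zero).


0.0022
0.2679

from the listed singular values, σ₁ = 127/10, σ_n = 254/2775
κ = σ_max/σ_min = (127/10)/(254/2775) = 138.7500
κ_2(A)·‖δb‖/‖b‖ = 0.2679
solve Ax = b  →  x = [15.7684 15.1263]
‖b‖ = 2.2361, ‖x‖ = 21.8505
re-solving with b+δb shifts x by Δx of norm 0.0472
dividing the unrounded norms, ‖Δx‖/‖x‖ = 0.0022
tightness: 0.0022 against a bound of 0.2679 (unrounded ratio ≈ 0.0081)


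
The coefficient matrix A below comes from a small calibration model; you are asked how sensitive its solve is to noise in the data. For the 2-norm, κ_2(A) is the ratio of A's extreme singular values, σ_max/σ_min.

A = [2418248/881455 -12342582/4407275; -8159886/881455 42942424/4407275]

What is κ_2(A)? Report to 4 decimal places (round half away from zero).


243.1600

M = AᵀA = [2897266516900/31078516681 -3042021669120/31078516681; -3042021669120/31078516681 3194225775076/31078516681]. tr(M)=7243153736/36954241, det(M)=24010000/36954241
char-poly roots: 196 and 122500/36954241
κ_2(A) = √(λ_max/λ_min) = √(196 / (122500/36954241)) = 243.1600


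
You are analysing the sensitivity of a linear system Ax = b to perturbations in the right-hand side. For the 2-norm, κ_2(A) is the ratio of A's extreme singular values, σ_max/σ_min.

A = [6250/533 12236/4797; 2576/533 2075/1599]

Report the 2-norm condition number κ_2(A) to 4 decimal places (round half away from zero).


58.5000

form AᵀA = [270404/1681 547400/15129; 547400/15129 1115209/136161] with trace 13693/81 and determinant 676/81
char-poly roots: 169 and 4/81
κ = σ_max/σ_min = 13/(2/9) = 58.5000


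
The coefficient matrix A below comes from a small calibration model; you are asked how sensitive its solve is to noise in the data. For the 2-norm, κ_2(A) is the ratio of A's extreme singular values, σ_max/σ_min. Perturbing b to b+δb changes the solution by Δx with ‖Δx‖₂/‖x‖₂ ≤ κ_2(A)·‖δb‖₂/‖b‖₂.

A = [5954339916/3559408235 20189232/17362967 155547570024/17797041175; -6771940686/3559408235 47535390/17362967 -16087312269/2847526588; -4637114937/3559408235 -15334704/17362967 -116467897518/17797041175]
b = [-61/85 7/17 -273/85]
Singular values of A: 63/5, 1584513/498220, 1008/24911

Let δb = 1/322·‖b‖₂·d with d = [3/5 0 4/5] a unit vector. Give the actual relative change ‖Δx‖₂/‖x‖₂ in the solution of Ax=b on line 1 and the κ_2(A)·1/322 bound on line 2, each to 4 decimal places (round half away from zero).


largest singular value 63/5, smallest 1008/24911
condition number: (63/5) ÷ (1008/24911) = 311.3875
worst-case relative error ≤ 311.3875 × 1/322 = 0.9670
solve Ax = b  →  x = [70.5175 16.5814 -15.7851]
‖b‖₂ = 3.3166 and ‖x‖₂ = 74.1406
re-solving with b+δb shifts x by Δx of norm 0.2545
dividing the unrounded norms, ‖Δx‖/‖x‖ = 0.0034
realised/bound (from unrounded values) ≈ 0.0036

0.0034
0.9670


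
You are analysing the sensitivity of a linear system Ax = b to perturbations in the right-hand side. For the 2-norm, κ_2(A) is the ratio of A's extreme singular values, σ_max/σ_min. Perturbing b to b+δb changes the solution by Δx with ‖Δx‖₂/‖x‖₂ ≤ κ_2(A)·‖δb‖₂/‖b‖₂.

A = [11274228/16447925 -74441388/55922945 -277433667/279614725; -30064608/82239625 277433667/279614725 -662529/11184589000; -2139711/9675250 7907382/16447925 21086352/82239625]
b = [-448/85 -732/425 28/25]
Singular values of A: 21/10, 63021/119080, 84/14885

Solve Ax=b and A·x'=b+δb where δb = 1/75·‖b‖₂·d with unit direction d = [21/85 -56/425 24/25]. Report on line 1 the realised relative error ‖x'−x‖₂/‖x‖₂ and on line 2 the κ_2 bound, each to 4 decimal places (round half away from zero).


σ_max = 21/10, σ_min = 84/14885
κ_2(A) = (21/10) / (84/14885) = 372.1250
worst-case relative error ≤ 372.1250 × 1/75 = 4.9617
solve Ax = b  →  x = [-0.7326 -2.0054 7.4963]
2-norm of b is 5.6569; of x, 7.7944
with δb = [0.0186 -0.0099 0.0724], A·Δx = δb → ‖Δx‖ = 13.3654
relative error = 1.7147
tightness: 1.7147 against a bound of 4.9617 (unrounded ratio ≈ 0.3456)

1.7147
4.9617


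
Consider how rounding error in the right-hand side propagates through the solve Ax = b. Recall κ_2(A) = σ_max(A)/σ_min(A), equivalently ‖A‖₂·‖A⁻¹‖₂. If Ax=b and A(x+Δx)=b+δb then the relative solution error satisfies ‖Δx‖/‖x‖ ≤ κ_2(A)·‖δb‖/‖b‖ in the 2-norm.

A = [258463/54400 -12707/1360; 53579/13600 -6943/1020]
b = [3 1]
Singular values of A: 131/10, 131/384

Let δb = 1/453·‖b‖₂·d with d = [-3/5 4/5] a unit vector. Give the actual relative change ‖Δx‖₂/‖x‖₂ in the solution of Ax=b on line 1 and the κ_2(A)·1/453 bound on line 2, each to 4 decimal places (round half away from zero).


σ_max = 131/10, σ_min = 131/384
condition number: (131/10) ÷ (131/384) = 38.4000
bound on ‖Δx‖/‖x‖: κ·ε = 38.4000·1/453 = 0.0848
solve Ax = b  →  x = [-2.4787 -1.5815]
‖b‖ = 3.1623, ‖x‖ = 2.9402
re-solving with b+δb shifts x by Δx of norm 0.0205
realised ‖Δx‖/‖x‖ = 0.0070
so the bound overstates the realised error by a factor of ≈ 12.1801 (computed from the unrounded values)

0.0070
0.0848


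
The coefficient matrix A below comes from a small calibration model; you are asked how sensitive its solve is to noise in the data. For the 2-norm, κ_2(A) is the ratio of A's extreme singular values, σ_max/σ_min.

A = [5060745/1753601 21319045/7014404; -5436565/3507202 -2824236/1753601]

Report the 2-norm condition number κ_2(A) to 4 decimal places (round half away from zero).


355.7000

AᵀA = [15750005825/1467660884 16537231305/1467660884; 16537231305/1467660884 69457418381/5870643536]; tr = 4567497989/202435984, det = 3258025/809743936
solving λ² − 4567497989/202435984·λ + 3258025/809743936 = 0 gives λ = 361/16, 9025/50608996
so κ_2 = √((361/16) / (9025/50608996)) = 355.7000


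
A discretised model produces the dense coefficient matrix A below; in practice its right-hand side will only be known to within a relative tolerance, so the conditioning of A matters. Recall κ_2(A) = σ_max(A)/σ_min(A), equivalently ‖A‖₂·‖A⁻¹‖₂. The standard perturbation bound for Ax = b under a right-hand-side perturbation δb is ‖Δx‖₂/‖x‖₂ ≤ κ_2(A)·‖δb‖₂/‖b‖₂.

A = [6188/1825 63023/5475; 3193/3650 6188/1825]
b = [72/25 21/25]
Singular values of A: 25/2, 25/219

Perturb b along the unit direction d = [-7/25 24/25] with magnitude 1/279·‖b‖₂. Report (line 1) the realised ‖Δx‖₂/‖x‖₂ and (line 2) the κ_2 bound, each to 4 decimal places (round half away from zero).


largest singular value 25/2, smallest 25/219
κ_2(A) = (25/2) / (25/219) = 109.5000
bound on ‖Δx‖/‖x‖: κ·ε = 109.5000·1/279 = 0.3925
solve Ax = b  →  x = [0.0672 0.2304]
2-norm of b is 3.0000; of x, 0.2400
Δx = A⁻¹·δb where δb = 1/279·3.0000·d; ‖Δx‖ = 0.0942
dividing the unrounded norms, ‖Δx‖/‖x‖ = 0.3925
tightness: 0.3925 against a bound of 0.3925; the bound is attained (ratio 1)

0.3925
0.3925


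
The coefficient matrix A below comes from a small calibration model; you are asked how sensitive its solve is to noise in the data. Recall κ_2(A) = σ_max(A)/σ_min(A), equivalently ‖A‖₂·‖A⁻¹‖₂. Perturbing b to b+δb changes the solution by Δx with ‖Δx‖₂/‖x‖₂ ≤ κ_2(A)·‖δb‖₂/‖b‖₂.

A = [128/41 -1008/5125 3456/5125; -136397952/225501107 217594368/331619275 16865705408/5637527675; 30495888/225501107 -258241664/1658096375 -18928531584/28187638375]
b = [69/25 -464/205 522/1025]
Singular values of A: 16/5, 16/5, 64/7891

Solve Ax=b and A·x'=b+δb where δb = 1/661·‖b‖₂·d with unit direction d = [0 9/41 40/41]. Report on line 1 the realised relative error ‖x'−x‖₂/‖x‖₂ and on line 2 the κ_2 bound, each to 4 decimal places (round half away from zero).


σ_max = 16/5, σ_min = 64/7891
condition number: (16/5) ÷ (64/7891) = 394.5500
perturbation bound = 394.5500·1/661 = 0.5969
solve Ax = b  →  x = [0.9819 -0.2058 -0.5129]
‖b‖ = 3.6056, ‖x‖ = 1.1267
δb = ε·‖b‖·d = [0.0000 0.0012 0.0053]; solving A·Δx = δb gives ‖Δx‖ = 0.6725
relative error = 0.5969
realised/bound = 1 exactly: the bound is attained for this b and d

0.5969
0.5969


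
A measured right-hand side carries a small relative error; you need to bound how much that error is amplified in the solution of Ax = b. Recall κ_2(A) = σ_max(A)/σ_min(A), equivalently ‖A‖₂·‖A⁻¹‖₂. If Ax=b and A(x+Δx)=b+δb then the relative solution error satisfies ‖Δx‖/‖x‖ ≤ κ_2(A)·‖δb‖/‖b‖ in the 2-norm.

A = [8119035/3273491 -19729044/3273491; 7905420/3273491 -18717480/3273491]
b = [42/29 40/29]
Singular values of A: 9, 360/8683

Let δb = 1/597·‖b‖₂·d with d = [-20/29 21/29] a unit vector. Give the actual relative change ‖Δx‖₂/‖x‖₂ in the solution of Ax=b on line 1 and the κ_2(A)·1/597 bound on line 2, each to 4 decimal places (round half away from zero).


0.3636
0.3636

from the listed singular values, σ₁ = 9, σ_n = 360/8683
κ = σ_max/σ_min = 9/(360/8683) = 217.0750
perturbation bound = 217.0750·1/597 = 0.3636
solve Ax = b  →  x = [0.0855 -0.2051]
2-norm of b is 2.0000; of x, 0.2222
with δb = [-0.0023 0.0024], A·Δx = δb → ‖Δx‖ = 0.0808
relative error = 0.3636
so the bound is sharp here: realised error equals the bound


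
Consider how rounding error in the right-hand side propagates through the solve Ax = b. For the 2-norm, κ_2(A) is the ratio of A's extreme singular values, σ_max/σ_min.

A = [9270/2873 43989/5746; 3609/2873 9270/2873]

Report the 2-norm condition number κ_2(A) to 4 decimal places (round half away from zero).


AᵀA = [585549/48841 1404405/48841; 1404405/48841 13483809/195364]; tr = 93645/1156, det = 729/1156
eigenvalues of AᵀA: λ = (tr ± √(tr²−4·det))/2 = 81, 9/1156
so κ_2 = √(81 / (9/1156)) = 102.0000

102.0000


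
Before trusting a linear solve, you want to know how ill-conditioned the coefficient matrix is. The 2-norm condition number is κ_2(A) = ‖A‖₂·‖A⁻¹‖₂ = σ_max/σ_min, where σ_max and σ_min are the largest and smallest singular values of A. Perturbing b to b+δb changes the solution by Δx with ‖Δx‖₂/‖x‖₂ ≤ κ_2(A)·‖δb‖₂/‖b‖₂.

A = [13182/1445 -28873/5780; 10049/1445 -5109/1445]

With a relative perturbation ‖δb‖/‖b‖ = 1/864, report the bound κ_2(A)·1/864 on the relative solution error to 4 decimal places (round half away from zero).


form AᵀA = [10989901/83521 -11719305/167042; -11719305/167042 50051209/1336336] with trace 781625/4624 and determinant 28561/4624
solving λ² − 781625/4624·λ + 28561/4624 = 0 gives λ = 169, 169/4624
so κ_2 = √(169 / (169/4624)) = 68.0000
κ_2(A)·‖δb‖/‖b‖ = 0.0787

0.0787


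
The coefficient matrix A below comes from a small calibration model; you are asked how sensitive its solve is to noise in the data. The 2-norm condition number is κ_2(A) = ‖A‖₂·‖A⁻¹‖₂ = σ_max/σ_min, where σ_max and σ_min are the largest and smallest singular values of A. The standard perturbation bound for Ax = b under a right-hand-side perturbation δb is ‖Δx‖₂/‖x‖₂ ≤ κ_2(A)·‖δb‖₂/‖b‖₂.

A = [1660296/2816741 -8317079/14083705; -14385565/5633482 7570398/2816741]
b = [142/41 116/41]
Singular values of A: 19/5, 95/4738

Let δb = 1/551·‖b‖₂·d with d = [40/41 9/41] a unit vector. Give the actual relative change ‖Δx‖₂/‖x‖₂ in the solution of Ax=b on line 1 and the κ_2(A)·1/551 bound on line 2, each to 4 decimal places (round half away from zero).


0.0020
0.3440

from the listed singular values, σ₁ = 19/5, σ_n = 95/4738
condition number: (19/5) ÷ (95/4738) = 189.5200
worst-case relative error ≤ 189.5200 × 1/551 = 0.3440
solve Ax = b  →  x = [144.0987 137.9637]
‖b‖ = 4.4721, ‖x‖ = 199.4954
Δx = A⁻¹·δb where δb = 1/551·4.4721·d; ‖Δx‖ = 0.4048
realised ‖Δx‖/‖x‖ = 0.0020
realised/bound (from unrounded values) ≈ 0.0059


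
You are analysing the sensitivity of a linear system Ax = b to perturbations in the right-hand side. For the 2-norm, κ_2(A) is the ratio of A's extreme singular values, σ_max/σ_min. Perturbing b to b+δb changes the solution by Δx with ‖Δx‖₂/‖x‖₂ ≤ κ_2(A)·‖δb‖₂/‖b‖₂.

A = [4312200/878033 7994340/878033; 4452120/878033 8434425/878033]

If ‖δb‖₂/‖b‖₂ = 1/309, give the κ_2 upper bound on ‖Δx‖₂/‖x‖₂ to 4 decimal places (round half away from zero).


form AᵀA = [45679478400/916696729 85641219000/916696729; 85641219000/916696729 160581447225/916696729] with trace 713705625/3171961 and determinant 3240000/3171961
char-poly roots: 225 and 14400/3171961
so κ_2 = √(225 / (14400/3171961)) = 222.6250
bound on ‖Δx‖/‖x‖: κ·ε = 222.6250·1/309 = 0.7205

0.7205


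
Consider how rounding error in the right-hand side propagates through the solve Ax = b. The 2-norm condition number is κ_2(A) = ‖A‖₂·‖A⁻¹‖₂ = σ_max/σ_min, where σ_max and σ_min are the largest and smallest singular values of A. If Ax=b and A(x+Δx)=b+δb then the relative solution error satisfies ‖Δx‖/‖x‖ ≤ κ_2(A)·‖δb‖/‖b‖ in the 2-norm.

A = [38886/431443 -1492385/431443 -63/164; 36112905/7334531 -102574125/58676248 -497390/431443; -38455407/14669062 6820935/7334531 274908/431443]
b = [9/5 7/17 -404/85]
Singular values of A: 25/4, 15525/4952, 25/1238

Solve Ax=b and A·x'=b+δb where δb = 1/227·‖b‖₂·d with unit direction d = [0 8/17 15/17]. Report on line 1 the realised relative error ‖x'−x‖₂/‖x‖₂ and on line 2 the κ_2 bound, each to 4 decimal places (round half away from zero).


from the listed singular values, σ₁ = 25/4, σ_n = 25/1238
κ_2(A) = (25/4) / (25/1238) = 309.5000
κ_2(A)·‖δb‖/‖b‖ = 1.3634
solve Ax = b  →  x = [-38.1025 19.9598 -193.3541]
2-norm of b is 5.0990; of x, 198.0808
Δx = A⁻¹·δb where δb = 1/227·5.0990·d; ‖Δx‖ = 1.1123
realised ‖Δx‖/‖x‖ = 0.0056
so the bound overstates the realised error by a factor of ≈ 242.7928 (computed from the unrounded values)

0.0056
1.3634


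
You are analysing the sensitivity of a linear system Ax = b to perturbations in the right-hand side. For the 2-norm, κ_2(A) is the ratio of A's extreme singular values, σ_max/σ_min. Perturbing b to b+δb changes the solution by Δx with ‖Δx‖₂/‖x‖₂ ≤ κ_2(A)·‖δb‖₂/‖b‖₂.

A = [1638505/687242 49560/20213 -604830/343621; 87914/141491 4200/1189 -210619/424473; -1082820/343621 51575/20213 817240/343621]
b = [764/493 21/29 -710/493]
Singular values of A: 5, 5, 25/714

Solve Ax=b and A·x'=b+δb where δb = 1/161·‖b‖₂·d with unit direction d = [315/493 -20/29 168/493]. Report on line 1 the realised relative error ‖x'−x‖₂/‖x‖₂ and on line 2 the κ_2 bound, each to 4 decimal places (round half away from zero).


0.8870
0.8870

σ_max = 5, σ_min = 25/714
condition number: 5 ÷ (25/714) = 142.8000
perturbation bound = 142.8000·1/161 = 0.8870
solve Ax = b  →  x = [0.3473 0.1073 -0.2605]
‖b‖ = 2.2361, ‖x‖ = 0.4472
Δx = A⁻¹·δb where δb = 1/161·2.2361·d; ‖Δx‖ = 0.3967
dividing the unrounded norms, ‖Δx‖/‖x‖ = 0.8870
realised/bound = 1 exactly: the bound is attained for this b and d


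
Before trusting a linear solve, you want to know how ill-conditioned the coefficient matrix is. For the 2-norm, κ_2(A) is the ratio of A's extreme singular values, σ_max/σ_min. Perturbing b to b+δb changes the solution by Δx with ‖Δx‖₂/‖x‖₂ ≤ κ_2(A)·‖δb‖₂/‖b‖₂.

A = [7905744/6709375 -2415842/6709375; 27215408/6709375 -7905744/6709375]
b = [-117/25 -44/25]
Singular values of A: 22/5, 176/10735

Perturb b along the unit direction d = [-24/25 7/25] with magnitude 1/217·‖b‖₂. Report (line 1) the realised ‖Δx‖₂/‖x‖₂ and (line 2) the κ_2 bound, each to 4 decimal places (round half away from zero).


largest singular value 22/5, smallest 176/10735
κ = σ_max/σ_min = (22/5)/(176/10735) = 268.3750
worst-case relative error ≤ 268.3750 × 1/217 = 1.2368
solve Ax = b  →  x = [67.6591 234.4091]
‖b‖ = 5.0000, ‖x‖ = 243.9782
δb = ε·‖b‖·d = [-0.0221 0.0065]; solving A·Δx = δb gives ‖Δx‖ = 1.4054
realised ‖Δx‖/‖x‖ = 0.0058
realised/bound (from unrounded values) ≈ 0.0047

0.0058
1.2368


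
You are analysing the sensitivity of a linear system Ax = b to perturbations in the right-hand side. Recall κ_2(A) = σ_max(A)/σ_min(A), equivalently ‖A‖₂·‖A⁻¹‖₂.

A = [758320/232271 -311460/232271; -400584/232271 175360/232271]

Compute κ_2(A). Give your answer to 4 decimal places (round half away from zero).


105.1000

form AᵀA = [2545040704/186677569 -1060320960/186677569; -1060320960/186677569 442070800/186677569] with trace 17675216/1104601 and determinant 25600/1104601
λ_max, λ_min = (17675216/1104601 ± √312300149504256/1220143369201)/2 = 16, 1600/1104601
so κ_2 = √(16 / (1600/1104601)) = 105.1000


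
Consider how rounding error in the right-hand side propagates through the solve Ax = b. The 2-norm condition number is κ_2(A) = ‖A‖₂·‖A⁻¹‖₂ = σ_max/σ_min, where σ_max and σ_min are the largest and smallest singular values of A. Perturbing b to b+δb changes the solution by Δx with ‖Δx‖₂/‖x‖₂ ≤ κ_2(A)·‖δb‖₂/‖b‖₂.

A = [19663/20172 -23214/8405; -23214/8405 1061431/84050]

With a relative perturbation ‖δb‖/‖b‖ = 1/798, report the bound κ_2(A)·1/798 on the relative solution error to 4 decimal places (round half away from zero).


M = AᵀA = [51913129/6051600 -15789389/420250; -15789389/420250 702275281/4202500]. tr(M)=15811861/90000, det(M)=7890481/360000
solving λ² − 15811861/90000·λ + 7890481/360000 = 0 gives λ = 2809/16, 2809/22500
κ_2(A) = √(λ_max/λ_min) = √((2809/16) / (2809/22500)) = 37.5000
bound on ‖Δx‖/‖x‖: κ·ε = 37.5000·1/798 = 0.0470

0.0470


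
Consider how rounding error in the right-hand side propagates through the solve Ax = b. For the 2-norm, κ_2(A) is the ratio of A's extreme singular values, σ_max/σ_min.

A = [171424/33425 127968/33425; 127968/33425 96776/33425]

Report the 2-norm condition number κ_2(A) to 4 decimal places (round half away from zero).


M = AᵀA = [1830479872/44689225 1372840704/44689225; 1372840704/44689225 1029656128/44689225]. tr(M)=114405440/1787569, det(M)=65536/1787569
eigenvalues of AᵀA: λ = (tr ± √(tr²−4·det))/2 = 64, 1024/1787569
so κ_2 = √(64 / (1024/1787569)) = 334.2500

334.2500


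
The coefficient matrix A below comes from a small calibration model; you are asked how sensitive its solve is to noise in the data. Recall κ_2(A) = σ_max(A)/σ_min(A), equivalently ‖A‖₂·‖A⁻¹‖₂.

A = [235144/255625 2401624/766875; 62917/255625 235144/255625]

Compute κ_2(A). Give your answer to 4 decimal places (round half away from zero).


form AᵀA = [474009997/522753125 4872889112/1568259375; 4872889112/1568259375 50123457152/4704778125] with trace 435116377/37638225 and determinant 5345344/940955625
eigenvalues of AᵀA: λ = (tr ± √(tr²−4·det))/2 = 289/25, 18496/37638225
κ = σ_max/σ_min = (17/5)/(136/6135) = 153.3750

153.3750


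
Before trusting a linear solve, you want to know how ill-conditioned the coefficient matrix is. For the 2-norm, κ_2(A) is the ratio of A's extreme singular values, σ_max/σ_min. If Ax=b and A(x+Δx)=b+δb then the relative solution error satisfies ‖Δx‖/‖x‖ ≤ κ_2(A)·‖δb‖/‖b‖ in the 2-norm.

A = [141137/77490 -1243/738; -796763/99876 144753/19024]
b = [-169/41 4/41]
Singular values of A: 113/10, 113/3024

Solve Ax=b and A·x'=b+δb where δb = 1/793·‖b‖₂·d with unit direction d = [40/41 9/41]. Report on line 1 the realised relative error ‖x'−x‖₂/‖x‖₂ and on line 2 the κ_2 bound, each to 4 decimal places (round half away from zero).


0.0013
0.3813

largest singular value 113/10, smallest 113/3024
condition number: (113/10) ÷ (113/3024) = 302.4000
perturbation bound = 302.4000·1/793 = 0.3813
solve Ax = b  →  x = [-73.8877 -77.4538]
2-norm of b is 4.1231; of x, 107.0443
δb = ε·‖b‖·d = [0.0051 0.0011]; solving A·Δx = δb gives ‖Δx‖ = 0.1391
relative error = 0.0013
realised/bound (from unrounded values) ≈ 0.0034


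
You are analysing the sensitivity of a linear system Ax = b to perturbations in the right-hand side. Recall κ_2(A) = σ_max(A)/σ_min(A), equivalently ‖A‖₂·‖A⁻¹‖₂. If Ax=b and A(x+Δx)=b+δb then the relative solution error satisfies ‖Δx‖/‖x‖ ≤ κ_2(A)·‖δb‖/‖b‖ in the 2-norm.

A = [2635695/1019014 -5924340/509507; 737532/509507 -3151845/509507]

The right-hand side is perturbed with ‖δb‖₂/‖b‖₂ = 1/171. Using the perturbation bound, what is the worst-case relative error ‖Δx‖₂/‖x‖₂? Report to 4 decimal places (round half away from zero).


1.2825

form AᵀA = [31566442689/3593043364 -35058696210/898260841; -35058696210/898260841 155819831625/898260841] with trace 389557269/2137444 and determinant 1476225/2137444
solving λ² − 389557269/2137444·λ + 1476225/2137444 = 0 gives λ = 729/4, 2025/534361
so κ_2 = √((729/4) / (2025/534361)) = 219.3000
κ_2(A)·‖δb‖/‖b‖ = 1.2825


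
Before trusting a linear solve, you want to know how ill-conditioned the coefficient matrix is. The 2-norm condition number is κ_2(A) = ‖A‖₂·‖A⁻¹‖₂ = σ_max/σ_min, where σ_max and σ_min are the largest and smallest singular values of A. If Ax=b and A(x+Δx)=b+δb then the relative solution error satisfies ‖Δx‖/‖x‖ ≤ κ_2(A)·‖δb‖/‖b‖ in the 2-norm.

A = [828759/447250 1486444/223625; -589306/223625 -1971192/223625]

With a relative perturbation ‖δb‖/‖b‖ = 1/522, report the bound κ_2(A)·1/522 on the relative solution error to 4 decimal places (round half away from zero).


M = AᵀA = [16607741813/1600260500 14220697554/400065125; 14220697554/400065125 48760909328/400065125]. tr(M)=1693211033/12802084, det(M)=4477456/3200521
λ_max, λ_min = (1693211033/12802084 ± √2866046469987834225/163893354743056)/2 = 529/4, 33856/3200521
so κ_2 = √((529/4) / (33856/3200521)) = 111.8125
bound on ‖Δx‖/‖x‖: κ·ε = 111.8125·1/522 = 0.2142

0.2142


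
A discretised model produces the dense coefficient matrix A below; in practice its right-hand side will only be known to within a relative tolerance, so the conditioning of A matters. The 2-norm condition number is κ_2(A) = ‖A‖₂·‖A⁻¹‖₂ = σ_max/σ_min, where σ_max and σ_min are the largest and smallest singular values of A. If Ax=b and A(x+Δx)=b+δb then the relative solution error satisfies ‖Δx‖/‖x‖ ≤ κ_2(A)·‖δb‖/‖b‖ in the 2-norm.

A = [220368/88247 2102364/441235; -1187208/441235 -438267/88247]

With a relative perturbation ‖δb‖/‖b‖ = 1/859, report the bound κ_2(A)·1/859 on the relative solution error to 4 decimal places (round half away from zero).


AᵀA = [3119517504/231496225 1169569368/46299245; 1169569368/46299245 10965378681/231496225]; tr = 9747333/160205, det = 3504384/20025625
eigenvalues of AᵀA: λ = (tr ± √(tr²−4·det))/2 = 1521/25, 2304/801025
κ_2(A) = √(λ_max/λ_min) = √((1521/25) / (2304/801025)) = 145.4375
worst-case relative error ≤ 145.4375 × 1/859 = 0.1693

0.1693


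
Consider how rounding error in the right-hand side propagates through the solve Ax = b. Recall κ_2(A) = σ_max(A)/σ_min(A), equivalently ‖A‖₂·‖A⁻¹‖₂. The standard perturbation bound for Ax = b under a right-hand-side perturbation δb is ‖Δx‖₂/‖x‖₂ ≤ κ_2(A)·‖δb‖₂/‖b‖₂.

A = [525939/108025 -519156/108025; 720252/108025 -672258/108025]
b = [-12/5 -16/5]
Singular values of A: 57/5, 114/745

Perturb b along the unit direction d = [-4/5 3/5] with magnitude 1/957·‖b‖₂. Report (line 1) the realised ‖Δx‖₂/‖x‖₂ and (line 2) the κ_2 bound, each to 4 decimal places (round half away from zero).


0.0778
0.0778

σ_max = 57/5, σ_min = 114/745
κ = σ_max/σ_min = (57/5)/(114/745) = 74.5000
worst-case relative error ≤ 74.5000 × 1/957 = 0.0778
solve Ax = b  →  x = [-0.2541 0.2420]
2-norm of b is 4.0000; of x, 0.3509
Δx = A⁻¹·δb where δb = 1/957·4.0000·d; ‖Δx‖ = 0.0273
realised ‖Δx‖/‖x‖ = 0.0778
tightness: 0.0778 against a bound of 0.0778; the bound is attained (ratio 1)


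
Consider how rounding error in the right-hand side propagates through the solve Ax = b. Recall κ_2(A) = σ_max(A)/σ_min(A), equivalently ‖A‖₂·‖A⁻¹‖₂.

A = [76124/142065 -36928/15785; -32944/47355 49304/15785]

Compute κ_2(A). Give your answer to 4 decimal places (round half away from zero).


form AᵀA = [622505104/807298569 -307356800/89699841; -307356800/89699841 151782464/9966649] with trace 7684048/480249 and determinant 1024/480249
char-poly roots: 16 and 64/480249
κ_2(A) = √(λ_max/λ_min) = √(16 / (64/480249)) = 346.5000

346.5000


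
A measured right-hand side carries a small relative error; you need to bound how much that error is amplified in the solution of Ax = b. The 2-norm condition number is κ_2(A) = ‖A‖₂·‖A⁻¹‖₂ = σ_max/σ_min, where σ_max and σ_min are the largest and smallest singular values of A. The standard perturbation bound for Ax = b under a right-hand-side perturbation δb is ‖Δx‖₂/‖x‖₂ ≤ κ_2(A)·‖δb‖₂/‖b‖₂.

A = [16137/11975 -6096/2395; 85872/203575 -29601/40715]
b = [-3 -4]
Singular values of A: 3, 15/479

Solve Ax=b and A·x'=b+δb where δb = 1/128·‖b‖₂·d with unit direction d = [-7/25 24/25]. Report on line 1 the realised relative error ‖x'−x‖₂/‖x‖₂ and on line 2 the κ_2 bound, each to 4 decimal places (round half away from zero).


0.0130
0.7484

σ_max = 3, σ_min = 15/479
κ = σ_max/σ_min = 3/(15/479) = 95.8000
perturbation bound = 95.8000·1/128 = 0.7484
solve Ax = b  →  x = [-85.1569 -43.9059]
‖b‖₂ = 5.0000 and ‖x‖₂ = 95.8093
with δb = [-0.0109 0.0375], A·Δx = δb → ‖Δx‖ = 1.2474
realised ‖Δx‖/‖x‖ = 0.0130
realised/bound (from unrounded values) ≈ 0.0174


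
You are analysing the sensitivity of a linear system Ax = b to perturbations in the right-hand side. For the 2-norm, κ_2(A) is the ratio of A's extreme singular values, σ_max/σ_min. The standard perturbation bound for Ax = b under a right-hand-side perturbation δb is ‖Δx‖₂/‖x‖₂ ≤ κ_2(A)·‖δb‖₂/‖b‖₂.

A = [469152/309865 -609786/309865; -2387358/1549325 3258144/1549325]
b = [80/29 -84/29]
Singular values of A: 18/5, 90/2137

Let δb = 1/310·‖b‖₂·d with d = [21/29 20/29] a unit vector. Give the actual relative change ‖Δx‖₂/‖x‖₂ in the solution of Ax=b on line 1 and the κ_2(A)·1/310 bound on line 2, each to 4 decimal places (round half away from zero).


σ_max = 18/5, σ_min = 90/2137
κ_2(A) = (18/5) / (90/2137) = 85.4800
worst-case relative error ≤ 85.4800 × 1/310 = 0.2757
solve Ax = b  →  x = [0.6667 -0.8889]
‖b‖ = 4.0000, ‖x‖ = 1.1111
Δx = A⁻¹·δb where δb = 1/310·4.0000·d; ‖Δx‖ = 0.3064
realised ‖Δx‖/‖x‖ = 0.2757
realised/bound = 1 exactly: the bound is attained for this b and d

0.2757
0.2757


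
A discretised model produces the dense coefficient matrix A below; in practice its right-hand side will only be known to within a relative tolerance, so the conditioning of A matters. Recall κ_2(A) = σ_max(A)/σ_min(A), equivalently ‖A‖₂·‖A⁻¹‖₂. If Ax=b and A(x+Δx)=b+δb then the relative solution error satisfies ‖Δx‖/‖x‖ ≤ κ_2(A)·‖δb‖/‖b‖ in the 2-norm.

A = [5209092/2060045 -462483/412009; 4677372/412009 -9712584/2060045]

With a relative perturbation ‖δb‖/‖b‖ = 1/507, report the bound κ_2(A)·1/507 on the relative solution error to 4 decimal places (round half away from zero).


AᵀA = [341510922144/2524560025 -28458349164/504912005; -28458349164/504912005 59298959601/2524560025]; tr = 474331221/2987645, det = 252047376/373455625
char-poly roots: 3969/25 and 63504/14938225
σ_max=√(3969/25)=(63/5), σ_min=√(63504/14938225)=(252/3865) → κ = 193.2500
perturbation bound = 193.2500·1/507 = 0.3812

0.3812


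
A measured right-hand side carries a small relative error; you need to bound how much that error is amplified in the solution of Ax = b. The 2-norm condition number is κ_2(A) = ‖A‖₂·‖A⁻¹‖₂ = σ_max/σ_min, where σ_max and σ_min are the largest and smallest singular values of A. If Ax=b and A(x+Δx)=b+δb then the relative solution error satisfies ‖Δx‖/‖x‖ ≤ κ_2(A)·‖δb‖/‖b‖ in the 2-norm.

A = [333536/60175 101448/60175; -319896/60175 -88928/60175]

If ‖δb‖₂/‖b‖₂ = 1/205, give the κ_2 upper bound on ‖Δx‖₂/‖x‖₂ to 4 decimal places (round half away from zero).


0.4049

M = AᵀA = [253959232/4305625 74059776/4305625; 74059776/4305625 21640768/4305625]. tr(M)=440960/6889, det(M)=4096/6889
char-poly roots: 64 and 64/6889
κ_2(A) = √(λ_max/λ_min) = √(64 / (64/6889)) = 83.0000
κ_2(A)·‖δb‖/‖b‖ = 0.4049


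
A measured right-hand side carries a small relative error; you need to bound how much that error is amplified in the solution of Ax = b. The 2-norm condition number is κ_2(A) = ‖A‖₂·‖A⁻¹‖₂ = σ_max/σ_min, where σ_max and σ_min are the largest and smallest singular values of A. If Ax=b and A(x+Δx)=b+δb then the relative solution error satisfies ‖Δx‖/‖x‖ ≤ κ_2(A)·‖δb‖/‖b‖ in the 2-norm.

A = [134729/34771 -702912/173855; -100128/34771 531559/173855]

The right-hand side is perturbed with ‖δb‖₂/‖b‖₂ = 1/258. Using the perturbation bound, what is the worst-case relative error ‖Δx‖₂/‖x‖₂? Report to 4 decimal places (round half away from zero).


0.9295

form AᵀA = [28177519825/1209022441 -29585314080/1209022441; -29585314080/1209022441 31065610009/1209022441] with trace 70443674/1437601 and determinant 60025/1437601
eigenvalues of AᵀA: λ = (tr ± √(tr²−4·det))/2 = 49, 1225/1437601
σ_max=√49=7, σ_min=√(1225/1437601)=(35/1199) → κ = 239.8000
worst-case relative error ≤ 239.8000 × 1/258 = 0.9295


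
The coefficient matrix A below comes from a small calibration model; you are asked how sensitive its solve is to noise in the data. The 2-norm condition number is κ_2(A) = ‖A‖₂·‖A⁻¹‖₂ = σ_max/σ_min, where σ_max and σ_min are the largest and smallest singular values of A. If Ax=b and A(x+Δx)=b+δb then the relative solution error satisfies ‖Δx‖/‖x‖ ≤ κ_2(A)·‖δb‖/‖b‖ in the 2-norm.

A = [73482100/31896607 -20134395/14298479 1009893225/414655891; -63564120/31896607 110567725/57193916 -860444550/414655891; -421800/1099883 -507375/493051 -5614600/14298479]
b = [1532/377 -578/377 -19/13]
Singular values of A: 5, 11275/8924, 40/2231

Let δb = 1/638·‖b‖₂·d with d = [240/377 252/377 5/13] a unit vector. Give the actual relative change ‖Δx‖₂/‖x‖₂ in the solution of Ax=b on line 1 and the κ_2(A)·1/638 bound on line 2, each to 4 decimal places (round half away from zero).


0.0072
0.4371

σ_max = 5, σ_min = 40/2231
κ_2(A) = 5 / (40/2231) = 278.8750
worst-case relative error ≤ 278.8750 × 1/638 = 0.4371
solve Ax = b  →  x = [-39.3882 1.0203 39.5161]
2-norm of b is 4.5826; of x, 55.8032
δb = ε·‖b‖·d = [0.0046 0.0048 0.0028]; solving A·Δx = δb gives ‖Δx‖ = 0.4006
realised ‖Δx‖/‖x‖ = 0.0072
so the bound overstates the realised error by a factor of ≈ 60.8863 (computed from the unrounded values)
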